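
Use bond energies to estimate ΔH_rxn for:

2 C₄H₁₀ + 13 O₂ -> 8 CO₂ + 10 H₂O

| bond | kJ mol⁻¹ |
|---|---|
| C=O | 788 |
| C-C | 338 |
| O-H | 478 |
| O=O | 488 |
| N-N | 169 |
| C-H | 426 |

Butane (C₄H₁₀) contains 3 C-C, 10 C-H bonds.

ΔH ≈ −5276 kJ

Bonds broken (reactants):
  C-C: 6 × 338 = 2028
  C-H: 20 × 426 = 8520
  O=O: 13 × 488 = 6344
  Σ(broken) = 16892 kJ
Bonds formed (products):
  C=O: 16 × 788 = 12608
  O-H: 20 × 478 = 9560
  Σ(formed) = 22168 kJ
ΔH = Σ(broken) − Σ(formed) = 16892 − 22168 = −5276 kJ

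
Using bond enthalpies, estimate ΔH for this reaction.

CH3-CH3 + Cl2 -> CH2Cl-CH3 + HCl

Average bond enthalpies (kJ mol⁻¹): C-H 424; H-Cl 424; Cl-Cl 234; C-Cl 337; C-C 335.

Bonds broken (reactants):
  C-C: 1 × 335 = 335
  C-H: 6 × 424 = 2544
  Cl-Cl: 1 × 234 = 234
  Σ(broken) = 3113 kJ
Bonds formed (products):
  C-C: 1 × 335 = 335
  C-Cl: 1 × 337 = 337
  C-H: 5 × 424 = 2120
  H-Cl: 1 × 424 = 424
  Σ(formed) = 3216 kJ
ΔH = Σ(broken) − Σ(formed) = 3113 − 3216 = −103 kJ

ΔH ≈ −103 kJ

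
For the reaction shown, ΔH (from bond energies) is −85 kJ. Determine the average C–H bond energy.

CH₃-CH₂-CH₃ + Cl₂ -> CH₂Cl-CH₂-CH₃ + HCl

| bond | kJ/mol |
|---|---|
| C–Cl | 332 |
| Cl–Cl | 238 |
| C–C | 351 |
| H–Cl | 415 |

D(C–H) ≈ 424 kJ/mol

Let D be the C–H bond energy.
Σ(broken) = 2×351 + 8×D + 1×238 = 940 + 8D
Σ(formed) = 2×351 + 1×332 + 7×D + 1×415 = 1449 + 7D
ΔH = Σ(broken) − Σ(formed) = (940 + 8D) − (1449 + 7D) = −509 + D
Setting this equal to −85 kJ gives D = 424 kJ/mol.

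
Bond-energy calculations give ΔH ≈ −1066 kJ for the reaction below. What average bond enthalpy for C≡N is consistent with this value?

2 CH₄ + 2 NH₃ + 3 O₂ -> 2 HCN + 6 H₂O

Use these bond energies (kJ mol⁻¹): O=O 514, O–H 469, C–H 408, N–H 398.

Let D be the C≡N bond energy.
Σ(broken) = 8×408 + 6×398 + 3×514 = 7194
Σ(formed) = 2×D + 2×408 + 12×469 = 6444 + 2D
ΔH = Σ(broken) − Σ(formed) = (7194) − (6444 + 2D) = +750 − 2D
Setting this equal to −1066 kJ gives 2D = 1816, so D = 908 kJ/mol.

D(C≡N) ≈ 908 kJ/mol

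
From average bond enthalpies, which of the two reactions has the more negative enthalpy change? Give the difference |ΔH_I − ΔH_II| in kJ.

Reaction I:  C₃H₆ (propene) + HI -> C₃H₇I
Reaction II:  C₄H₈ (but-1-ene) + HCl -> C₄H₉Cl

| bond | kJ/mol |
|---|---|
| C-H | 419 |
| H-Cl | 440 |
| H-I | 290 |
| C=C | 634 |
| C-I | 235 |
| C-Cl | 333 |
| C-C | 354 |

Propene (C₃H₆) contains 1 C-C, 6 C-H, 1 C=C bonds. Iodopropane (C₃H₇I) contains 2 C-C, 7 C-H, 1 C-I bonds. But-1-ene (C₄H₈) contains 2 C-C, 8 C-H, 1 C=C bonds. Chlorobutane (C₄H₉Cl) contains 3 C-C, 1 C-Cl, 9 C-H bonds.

Reaction I, by 52 kJ

Reaction I:
  Bonds broken (reactants):
    C-C: 1 × 354 = 354
    C-H: 6 × 419 = 2514
    C=C: 1 × 634 = 634
    H-I: 1 × 290 = 290
    Σ(broken) = 3792 kJ
  Bonds formed (products):
    C-C: 2 × 354 = 708
    C-H: 7 × 419 = 2933
    C-I: 1 × 235 = 235
    Σ(formed) = 3876 kJ
  ΔH_I = 3792 − 3876 = −84 kJ
Reaction II:
  Bonds broken (reactants):
    C-C: 2 × 354 = 708
    C-H: 8 × 419 = 3352
    C=C: 1 × 634 = 634
    H-Cl: 1 × 440 = 440
    Σ(broken) = 5134 kJ
  Bonds formed (products):
    C-C: 3 × 354 = 1062
    C-Cl: 1 × 333 = 333
    C-H: 9 × 419 = 3771
    Σ(formed) = 5166 kJ
  ΔH_II = 5134 − 5166 = −32 kJ
ΔH_I − ΔH_II = −52 kJ, so reaction I has the more negative ΔH; |ΔH_I − ΔH_II| = 52 kJ.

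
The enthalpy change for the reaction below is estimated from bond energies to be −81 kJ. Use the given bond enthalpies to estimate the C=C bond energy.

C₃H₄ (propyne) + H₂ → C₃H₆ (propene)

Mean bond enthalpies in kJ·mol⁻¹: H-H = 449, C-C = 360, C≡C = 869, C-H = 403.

Let D be the C=C bond energy.
Σ(broken) = 1×869 + 1×360 + 4×403 + 1×449 = 3290
Σ(formed) = 1×360 + 6×403 + 1×D = 2778 + D
ΔH = Σ(broken) − Σ(formed) = (3290) − (2778 + D) = +512 − D
Setting this equal to −81 kJ gives D = 593 kJ/mol.

D(C=C) ≈ 593 kJ/mol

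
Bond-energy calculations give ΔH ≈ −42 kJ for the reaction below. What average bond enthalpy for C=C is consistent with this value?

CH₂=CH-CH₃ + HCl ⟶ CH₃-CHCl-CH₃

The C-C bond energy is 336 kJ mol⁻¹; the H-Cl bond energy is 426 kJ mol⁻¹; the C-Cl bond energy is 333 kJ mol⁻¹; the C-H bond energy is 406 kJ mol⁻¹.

D(C=C) ≈ 607 kJ/mol

Let D be the C=C bond energy.
Σ(broken) = 1×336 + 6×406 + 1×D + 1×426 = 3198 + D
Σ(formed) = 2×336 + 1×333 + 7×406 = 3847
ΔH = Σ(broken) − Σ(formed) = (3198 + D) − (3847) = −649 + D
Setting this equal to −42 kJ gives D = 607 kJ/mol.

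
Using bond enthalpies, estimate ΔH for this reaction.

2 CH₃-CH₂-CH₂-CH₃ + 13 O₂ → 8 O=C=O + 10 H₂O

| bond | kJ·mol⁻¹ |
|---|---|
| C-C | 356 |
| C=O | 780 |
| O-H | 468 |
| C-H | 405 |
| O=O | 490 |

ΔH ≈ −5234 kJ

Bonds broken (reactants):
  C-C: 6 × 356 = 2136
  C-H: 20 × 405 = 8100
  O=O: 13 × 490 = 6370
  Σ(broken) = 16606 kJ
Bonds formed (products):
  C=O: 16 × 780 = 12480
  O-H: 20 × 468 = 9360
  Σ(formed) = 21840 kJ
ΔH = Σ(broken) − Σ(formed) = 16606 − 21840 = −5234 kJ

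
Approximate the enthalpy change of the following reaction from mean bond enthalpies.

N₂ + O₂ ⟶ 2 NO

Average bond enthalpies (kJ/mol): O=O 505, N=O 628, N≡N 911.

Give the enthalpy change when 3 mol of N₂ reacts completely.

ΔH = +480 kJ

Bonds broken (reactants):
  N≡N: 1 × 911 = 911
  O=O: 1 × 505 = 505
  Σ(broken) = 1416 kJ
Bonds formed (products):
  N=O: 2 × 628 = 1256
  Σ(formed) = 1256 kJ
ΔH = Σ(broken) − Σ(formed) = 1416 − 1256 = +160 kJ
For 3× the reaction as written: 3 × (+160) = +480 kJ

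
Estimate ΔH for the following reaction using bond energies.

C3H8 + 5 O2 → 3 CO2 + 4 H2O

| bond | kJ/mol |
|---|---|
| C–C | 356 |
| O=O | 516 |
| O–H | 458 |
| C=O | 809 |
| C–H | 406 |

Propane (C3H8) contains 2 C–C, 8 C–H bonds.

ΔH ≈ −1978 kJ

Bonds broken (reactants):
  C–C: 2 × 356 = 712
  C–H: 8 × 406 = 3248
  O=O: 5 × 516 = 2580
  Σ(broken) = 6540 kJ
Bonds formed (products):
  C=O: 6 × 809 = 4854
  O–H: 8 × 458 = 3664
  Σ(formed) = 8518 kJ
ΔH = Σ(broken) − Σ(formed) = 6540 − 8518 = −1978 kJ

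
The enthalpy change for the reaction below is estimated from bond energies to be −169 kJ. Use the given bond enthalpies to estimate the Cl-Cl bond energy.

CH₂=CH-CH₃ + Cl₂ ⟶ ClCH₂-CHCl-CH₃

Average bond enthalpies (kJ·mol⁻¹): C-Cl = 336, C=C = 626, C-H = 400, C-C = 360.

D(Cl-Cl) ≈ 237 kJ/mol

Let D be the Cl-Cl bond energy.
Σ(broken) = 1×360 + 6×400 + 1×626 + 1×D = 3386 + D
Σ(formed) = 2×360 + 2×336 + 6×400 = 3792
ΔH = Σ(broken) − Σ(formed) = (3386 + D) − (3792) = −406 + D
Setting this equal to −169 kJ gives D = 237 kJ/mol.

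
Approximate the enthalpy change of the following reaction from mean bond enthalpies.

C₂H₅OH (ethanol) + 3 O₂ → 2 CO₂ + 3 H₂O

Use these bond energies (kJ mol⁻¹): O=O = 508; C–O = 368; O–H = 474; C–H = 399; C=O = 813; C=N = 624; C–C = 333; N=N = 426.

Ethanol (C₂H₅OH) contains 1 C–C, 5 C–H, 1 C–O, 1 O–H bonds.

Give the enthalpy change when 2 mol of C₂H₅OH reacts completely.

Bonds broken (reactants):
  C–C: 1 × 333 = 333
  C–H: 5 × 399 = 1995
  C–O: 1 × 368 = 368
  O–H: 1 × 474 = 474
  O=O: 3 × 508 = 1524
  Σ(broken) = 4694 kJ
Bonds formed (products):
  C=O: 4 × 813 = 3252
  O–H: 6 × 474 = 2844
  Σ(formed) = 6096 kJ
ΔH = Σ(broken) − Σ(formed) = 4694 − 6096 = −1402 kJ
For 2× the reaction as written: 2 × (−1402) = −2804 kJ

ΔH = −2804 kJ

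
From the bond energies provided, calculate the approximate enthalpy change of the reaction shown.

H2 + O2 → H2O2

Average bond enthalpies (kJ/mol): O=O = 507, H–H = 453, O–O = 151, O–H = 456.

Bonds broken (reactants):
  H–H: 1 × 453 = 453
  O=O: 1 × 507 = 507
  Σ(broken) = 960 kJ
Bonds formed (products):
  O–H: 2 × 456 = 912
  O–O: 1 × 151 = 151
  Σ(formed) = 1063 kJ
ΔH = Σ(broken) − Σ(formed) = 960 − 1063 = −103 kJ

ΔH ≈ −103 kJ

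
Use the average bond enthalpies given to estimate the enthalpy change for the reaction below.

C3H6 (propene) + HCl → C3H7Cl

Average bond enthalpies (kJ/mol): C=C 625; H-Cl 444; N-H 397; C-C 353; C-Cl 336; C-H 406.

Bonds broken (reactants):
  C-C: 1 × 353 = 353
  C-H: 6 × 406 = 2436
  C=C: 1 × 625 = 625
  H-Cl: 1 × 444 = 444
  Σ(broken) = 3858 kJ
Bonds formed (products):
  C-C: 2 × 353 = 706
  C-Cl: 1 × 336 = 336
  C-H: 7 × 406 = 2842
  Σ(formed) = 3884 kJ
ΔH = Σ(broken) − Σ(formed) = 3858 − 3884 = −26 kJ

ΔH ≈ −26 kJ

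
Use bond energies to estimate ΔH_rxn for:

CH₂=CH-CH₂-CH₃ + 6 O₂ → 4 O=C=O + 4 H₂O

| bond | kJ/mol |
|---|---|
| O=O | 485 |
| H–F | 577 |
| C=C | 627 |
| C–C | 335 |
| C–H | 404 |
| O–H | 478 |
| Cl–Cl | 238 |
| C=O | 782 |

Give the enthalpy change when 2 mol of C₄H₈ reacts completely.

Bonds broken (reactants):
  C–C: 2 × 335 = 670
  C–H: 8 × 404 = 3232
  C=C: 1 × 627 = 627
  O=O: 6 × 485 = 2910
  Σ(broken) = 7439 kJ
Bonds formed (products):
  C=O: 8 × 782 = 6256
  O–H: 8 × 478 = 3824
  Σ(formed) = 10080 kJ
ΔH = Σ(broken) − Σ(formed) = 7439 − 10080 = −2641 kJ
For 2× the reaction as written: 2 × (−2641) = −5282 kJ

ΔH = −5282 kJ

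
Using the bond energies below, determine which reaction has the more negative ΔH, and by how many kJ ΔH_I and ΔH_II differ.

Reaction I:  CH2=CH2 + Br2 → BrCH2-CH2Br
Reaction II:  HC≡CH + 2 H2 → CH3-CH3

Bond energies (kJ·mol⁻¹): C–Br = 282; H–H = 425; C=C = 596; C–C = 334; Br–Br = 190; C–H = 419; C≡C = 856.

Reaction II, by 192 kJ

Reaction I:
  Bonds broken (reactants):
    Br–Br: 1 × 190 = 190
    C–H: 4 × 419 = 1676
    C=C: 1 × 596 = 596
    Σ(broken) = 2462 kJ
  Bonds formed (products):
    C–Br: 2 × 282 = 564
    C–C: 1 × 334 = 334
    C–H: 4 × 419 = 1676
    Σ(formed) = 2574 kJ
  ΔH_I = 2462 − 2574 = −112 kJ
Reaction II:
  Bonds broken (reactants):
    C≡C: 1 × 856 = 856
    C–H: 2 × 419 = 838
    H–H: 2 × 425 = 850
    Σ(broken) = 2544 kJ
  Bonds formed (products):
    C–C: 1 × 334 = 334
    C–H: 6 × 419 = 2514
    Σ(formed) = 2848 kJ
  ΔH_II = 2544 − 2848 = −304 kJ
ΔH_I − ΔH_II = +192 kJ, so reaction II has the more negative ΔH; |ΔH_I − ΔH_II| = 192 kJ.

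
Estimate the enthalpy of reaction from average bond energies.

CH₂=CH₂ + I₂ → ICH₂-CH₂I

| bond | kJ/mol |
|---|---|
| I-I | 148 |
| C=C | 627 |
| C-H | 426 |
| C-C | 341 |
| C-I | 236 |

ΔH ≈ −38 kJ

Bonds broken (reactants):
  C-H: 4 × 426 = 1704
  C=C: 1 × 627 = 627
  I-I: 1 × 148 = 148
  Σ(broken) = 2479 kJ
Bonds formed (products):
  C-C: 1 × 341 = 341
  C-H: 4 × 426 = 1704
  C-I: 2 × 236 = 472
  Σ(formed) = 2517 kJ
ΔH = Σ(broken) − Σ(formed) = 2479 − 2517 = −38 kJ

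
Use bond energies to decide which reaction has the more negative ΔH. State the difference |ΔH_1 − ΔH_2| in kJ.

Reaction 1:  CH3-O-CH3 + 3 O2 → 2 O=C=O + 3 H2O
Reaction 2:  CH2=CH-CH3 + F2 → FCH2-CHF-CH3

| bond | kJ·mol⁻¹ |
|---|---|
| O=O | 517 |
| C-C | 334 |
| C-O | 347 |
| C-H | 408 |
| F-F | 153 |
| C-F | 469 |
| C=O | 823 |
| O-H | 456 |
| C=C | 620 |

Reaction 1, by 836 kJ

Reaction 1:
  Bonds broken (reactants):
    C-H: 6 × 408 = 2448
    C-O: 2 × 347 = 694
    O=O: 3 × 517 = 1551
    Σ(broken) = 4693 kJ
  Bonds formed (products):
    C=O: 4 × 823 = 3292
    O-H: 6 × 456 = 2736
    Σ(formed) = 6028 kJ
  ΔH_1 = 4693 − 6028 = −1335 kJ
Reaction 2:
  Bonds broken (reactants):
    C-C: 1 × 334 = 334
    C-H: 6 × 408 = 2448
    C=C: 1 × 620 = 620
    F-F: 1 × 153 = 153
    Σ(broken) = 3555 kJ
  Bonds formed (products):
    C-C: 2 × 334 = 668
    C-F: 2 × 469 = 938
    C-H: 6 × 408 = 2448
    Σ(formed) = 4054 kJ
  ΔH_2 = 3555 − 4054 = −499 kJ
ΔH_1 − ΔH_2 = −836 kJ, so reaction 1 has the more negative ΔH; |ΔH_1 − ΔH_2| = 836 kJ.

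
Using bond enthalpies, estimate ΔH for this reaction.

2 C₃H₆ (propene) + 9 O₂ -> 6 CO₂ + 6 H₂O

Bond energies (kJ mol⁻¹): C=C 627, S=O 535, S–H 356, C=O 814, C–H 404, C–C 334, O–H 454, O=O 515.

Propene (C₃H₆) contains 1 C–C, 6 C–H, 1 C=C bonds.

Bonds broken (reactants):
  C–C: 2 × 334 = 668
  C–H: 12 × 404 = 4848
  C=C: 2 × 627 = 1254
  O=O: 9 × 515 = 4635
  Σ(broken) = 11405 kJ
Bonds formed (products):
  C=O: 12 × 814 = 9768
  O–H: 12 × 454 = 5448
  Σ(formed) = 15216 kJ
ΔH = Σ(broken) − Σ(formed) = 11405 − 15216 = −3811 kJ

ΔH ≈ −3811 kJ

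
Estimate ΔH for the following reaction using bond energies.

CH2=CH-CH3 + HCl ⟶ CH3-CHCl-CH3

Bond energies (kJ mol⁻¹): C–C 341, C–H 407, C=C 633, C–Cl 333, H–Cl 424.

ΔH ≈ −24 kJ

Bonds broken (reactants):
  C–C: 1 × 341 = 341
  C–H: 6 × 407 = 2442
  C=C: 1 × 633 = 633
  H–Cl: 1 × 424 = 424
  Σ(broken) = 3840 kJ
Bonds formed (products):
  C–C: 2 × 341 = 682
  C–Cl: 1 × 333 = 333
  C–H: 7 × 407 = 2849
  Σ(formed) = 3864 kJ
ΔH = Σ(broken) − Σ(formed) = 3840 − 3864 = −24 kJ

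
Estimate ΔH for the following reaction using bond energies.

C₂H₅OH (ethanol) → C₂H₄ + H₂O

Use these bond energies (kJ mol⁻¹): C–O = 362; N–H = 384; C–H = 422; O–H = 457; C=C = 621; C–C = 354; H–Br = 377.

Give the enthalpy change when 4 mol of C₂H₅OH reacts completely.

Bonds broken (reactants):
  C–C: 1 × 354 = 354
  C–H: 5 × 422 = 2110
  C–O: 1 × 362 = 362
  O–H: 1 × 457 = 457
  Σ(broken) = 3283 kJ
Bonds formed (products):
  C–H: 4 × 422 = 1688
  C=C: 1 × 621 = 621
  O–H: 2 × 457 = 914
  Σ(formed) = 3223 kJ
ΔH = Σ(broken) − Σ(formed) = 3283 − 3223 = +60 kJ
For 4× the reaction as written: 4 × (+60) = +240 kJ

ΔH = +240 kJ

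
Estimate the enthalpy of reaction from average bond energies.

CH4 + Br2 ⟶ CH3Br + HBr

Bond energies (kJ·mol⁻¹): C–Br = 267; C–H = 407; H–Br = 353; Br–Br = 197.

ΔH ≈ −16 kJ

Bonds broken (reactants):
  Br–Br: 1 × 197 = 197
  C–H: 4 × 407 = 1628
  Σ(broken) = 1825 kJ
Bonds formed (products):
  C–Br: 1 × 267 = 267
  C–H: 3 × 407 = 1221
  H–Br: 1 × 353 = 353
  Σ(formed) = 1841 kJ
ΔH = Σ(broken) − Σ(formed) = 1825 − 1841 = −16 kJ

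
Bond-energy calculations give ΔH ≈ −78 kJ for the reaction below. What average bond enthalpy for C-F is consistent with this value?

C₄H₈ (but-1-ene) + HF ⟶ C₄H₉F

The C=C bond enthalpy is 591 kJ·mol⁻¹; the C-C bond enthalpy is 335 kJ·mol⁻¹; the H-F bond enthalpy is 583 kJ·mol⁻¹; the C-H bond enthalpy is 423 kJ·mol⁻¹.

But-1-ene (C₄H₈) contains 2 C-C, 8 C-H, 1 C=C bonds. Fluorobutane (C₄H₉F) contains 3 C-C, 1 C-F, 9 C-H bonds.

D(C-F) ≈ 494 kJ/mol

Let D be the C-F bond energy.
Σ(broken) = 2×335 + 8×423 + 1×591 + 1×583 = 5228
Σ(formed) = 3×335 + 1×D + 9×423 = 4812 + D
ΔH = Σ(broken) − Σ(formed) = (5228) − (4812 + D) = +416 − D
Setting this equal to −78 kJ gives D = 494 kJ/mol.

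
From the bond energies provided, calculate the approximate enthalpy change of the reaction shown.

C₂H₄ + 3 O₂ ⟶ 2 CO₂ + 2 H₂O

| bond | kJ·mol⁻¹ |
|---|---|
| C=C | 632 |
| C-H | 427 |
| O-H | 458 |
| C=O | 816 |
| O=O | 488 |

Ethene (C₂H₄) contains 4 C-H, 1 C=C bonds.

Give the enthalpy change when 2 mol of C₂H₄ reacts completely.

Bonds broken (reactants):
  C-H: 4 × 427 = 1708
  C=C: 1 × 632 = 632
  O=O: 3 × 488 = 1464
  Σ(broken) = 3804 kJ
Bonds formed (products):
  C=O: 4 × 816 = 3264
  O-H: 4 × 458 = 1832
  Σ(formed) = 5096 kJ
ΔH = Σ(broken) − Σ(formed) = 3804 − 5096 = −1292 kJ
For 2× the reaction as written: 2 × (−1292) = −2584 kJ

ΔH = −2584 kJ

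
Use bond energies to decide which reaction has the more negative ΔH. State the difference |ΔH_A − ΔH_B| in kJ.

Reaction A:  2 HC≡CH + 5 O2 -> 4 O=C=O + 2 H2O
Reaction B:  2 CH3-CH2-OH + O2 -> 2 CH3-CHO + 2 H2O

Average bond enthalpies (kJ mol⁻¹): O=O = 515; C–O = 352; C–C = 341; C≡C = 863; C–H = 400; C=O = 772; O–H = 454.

Reaction A:
  Bonds broken (reactants):
    C≡C: 2 × 863 = 1726
    C–H: 4 × 400 = 1600
    O=O: 5 × 515 = 2575
    Σ(broken) = 5901 kJ
  Bonds formed (products):
    C=O: 8 × 772 = 6176
    O–H: 4 × 454 = 1816
    Σ(formed) = 7992 kJ
  ΔH_A = 5901 − 7992 = −2091 kJ
Reaction B:
  Bonds broken (reactants):
    C–C: 2 × 341 = 682
    C–H: 10 × 400 = 4000
    C–O: 2 × 352 = 704
    O–H: 2 × 454 = 908
    O=O: 1 × 515 = 515
    Σ(broken) = 6809 kJ
  Bonds formed (products):
    C–C: 2 × 341 = 682
    C–H: 8 × 400 = 3200
    C=O: 2 × 772 = 1544
    O–H: 4 × 454 = 1816
    Σ(formed) = 7242 kJ
  ΔH_B = 6809 − 7242 = −433 kJ
ΔH_A − ΔH_B = −1658 kJ, so reaction A has the more negative ΔH; |ΔH_A − ΔH_B| = 1658 kJ.

Reaction A, by 1658 kJ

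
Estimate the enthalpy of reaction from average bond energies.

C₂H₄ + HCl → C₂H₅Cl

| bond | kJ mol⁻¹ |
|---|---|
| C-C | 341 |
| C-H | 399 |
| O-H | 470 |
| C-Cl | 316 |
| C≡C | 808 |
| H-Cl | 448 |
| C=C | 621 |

ΔH ≈ +13 kJ

Bonds broken (reactants):
  C-H: 4 × 399 = 1596
  C=C: 1 × 621 = 621
  H-Cl: 1 × 448 = 448
  Σ(broken) = 2665 kJ
Bonds formed (products):
  C-C: 1 × 341 = 341
  C-Cl: 1 × 316 = 316
  C-H: 5 × 399 = 1995
  Σ(formed) = 2652 kJ
ΔH = Σ(broken) − Σ(formed) = 2665 − 2652 = +13 kJ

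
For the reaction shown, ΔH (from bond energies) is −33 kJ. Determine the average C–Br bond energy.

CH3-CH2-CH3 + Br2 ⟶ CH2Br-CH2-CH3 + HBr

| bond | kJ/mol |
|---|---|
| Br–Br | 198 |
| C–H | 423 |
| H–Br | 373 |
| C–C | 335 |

D(C–Br) ≈ 281 kJ/mol

Let D be the C–Br bond energy.
Σ(broken) = 1×198 + 2×335 + 8×423 = 4252
Σ(formed) = 1×D + 2×335 + 7×423 + 1×373 = 4004 + D
ΔH = Σ(broken) − Σ(formed) = (4252) − (4004 + D) = +248 − D
Setting this equal to −33 kJ gives D = 281 kJ/mol.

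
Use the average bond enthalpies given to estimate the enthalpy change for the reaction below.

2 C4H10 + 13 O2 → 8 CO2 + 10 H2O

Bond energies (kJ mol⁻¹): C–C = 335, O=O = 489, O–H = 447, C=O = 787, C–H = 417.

Bonds broken (reactants):
  C–C: 6 × 335 = 2010
  C–H: 20 × 417 = 8340
  O=O: 13 × 489 = 6357
  Σ(broken) = 16707 kJ
Bonds formed (products):
  C=O: 16 × 787 = 12592
  O–H: 20 × 447 = 8940
  Σ(formed) = 21532 kJ
ΔH = Σ(broken) − Σ(formed) = 16707 − 21532 = −4825 kJ

ΔH ≈ −4825 kJ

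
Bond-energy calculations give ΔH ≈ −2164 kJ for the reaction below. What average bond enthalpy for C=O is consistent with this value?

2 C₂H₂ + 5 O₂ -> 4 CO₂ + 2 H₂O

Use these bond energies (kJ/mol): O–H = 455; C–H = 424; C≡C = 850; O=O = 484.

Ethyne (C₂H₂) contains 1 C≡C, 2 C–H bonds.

Let D be the C=O bond energy.
Σ(broken) = 2×850 + 4×424 + 5×484 = 5816
Σ(formed) = 8×D + 4×455 = 1820 + 8D
ΔH = Σ(broken) − Σ(formed) = (5816) − (1820 + 8D) = +3996 − 8D
Setting this equal to −2164 kJ gives 8D = 6160, so D = 770 kJ/mol.

D(C=O) ≈ 770 kJ/mol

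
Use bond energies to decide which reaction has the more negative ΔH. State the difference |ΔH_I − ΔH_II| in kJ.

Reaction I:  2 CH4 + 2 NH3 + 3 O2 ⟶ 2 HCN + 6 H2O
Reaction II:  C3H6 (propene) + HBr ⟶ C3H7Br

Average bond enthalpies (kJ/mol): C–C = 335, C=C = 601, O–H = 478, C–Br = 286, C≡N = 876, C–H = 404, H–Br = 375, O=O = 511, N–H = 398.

Reaction I:
  Bonds broken (reactants):
    C–H: 8 × 404 = 3232
    N–H: 6 × 398 = 2388
    O=O: 3 × 511 = 1533
    Σ(broken) = 7153 kJ
  Bonds formed (products):
    C≡N: 2 × 876 = 1752
    C–H: 2 × 404 = 808
    O–H: 12 × 478 = 5736
    Σ(formed) = 8296 kJ
  ΔH_I = 7153 − 8296 = −1143 kJ
Reaction II:
  Bonds broken (reactants):
    C–C: 1 × 335 = 335
    C–H: 6 × 404 = 2424
    C=C: 1 × 601 = 601
    H–Br: 1 × 375 = 375
    Σ(broken) = 3735 kJ
  Bonds formed (products):
    C–Br: 1 × 286 = 286
    C–C: 2 × 335 = 670
    C–H: 7 × 404 = 2828
    Σ(formed) = 3784 kJ
  ΔH_II = 3735 − 3784 = −49 kJ
ΔH_I − ΔH_II = −1094 kJ, so reaction I has the more negative ΔH; |ΔH_I − ΔH_II| = 1094 kJ.

Reaction I, by 1094 kJ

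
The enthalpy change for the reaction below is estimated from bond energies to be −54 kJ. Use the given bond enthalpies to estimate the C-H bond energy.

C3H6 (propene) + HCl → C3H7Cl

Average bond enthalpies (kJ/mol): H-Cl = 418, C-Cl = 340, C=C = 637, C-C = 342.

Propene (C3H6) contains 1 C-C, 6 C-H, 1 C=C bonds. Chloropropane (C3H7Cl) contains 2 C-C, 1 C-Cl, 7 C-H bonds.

D(C-H) ≈ 427 kJ/mol

Let D be the C-H bond energy.
Σ(broken) = 1×342 + 6×D + 1×637 + 1×418 = 1397 + 6D
Σ(formed) = 2×342 + 1×340 + 7×D = 1024 + 7D
ΔH = Σ(broken) − Σ(formed) = (1397 + 6D) − (1024 + 7D) = +373 − D
Setting this equal to −54 kJ gives D = 427 kJ/mol.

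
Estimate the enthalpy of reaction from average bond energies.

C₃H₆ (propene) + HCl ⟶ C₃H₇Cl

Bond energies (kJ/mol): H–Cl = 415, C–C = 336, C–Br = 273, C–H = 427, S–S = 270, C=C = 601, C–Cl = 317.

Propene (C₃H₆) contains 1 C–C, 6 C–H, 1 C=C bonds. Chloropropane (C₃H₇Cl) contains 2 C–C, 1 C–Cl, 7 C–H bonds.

Bonds broken (reactants):
  C–C: 1 × 336 = 336
  C–H: 6 × 427 = 2562
  C=C: 1 × 601 = 601
  H–Cl: 1 × 415 = 415
  Σ(broken) = 3914 kJ
Bonds formed (products):
  C–C: 2 × 336 = 672
  C–Cl: 1 × 317 = 317
  C–H: 7 × 427 = 2989
  Σ(formed) = 3978 kJ
ΔH = Σ(broken) − Σ(formed) = 3914 − 3978 = −64 kJ

ΔH ≈ −64 kJ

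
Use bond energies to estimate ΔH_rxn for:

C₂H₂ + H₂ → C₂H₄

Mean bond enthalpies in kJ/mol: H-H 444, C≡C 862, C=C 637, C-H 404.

Bonds broken (reactants):
  C≡C: 1 × 862 = 862
  C-H: 2 × 404 = 808
  H-H: 1 × 444 = 444
  Σ(broken) = 2114 kJ
Bonds formed (products):
  C-H: 4 × 404 = 1616
  C=C: 1 × 637 = 637
  Σ(formed) = 2253 kJ
ΔH = Σ(broken) − Σ(formed) = 2114 − 2253 = −139 kJ

ΔH ≈ −139 kJ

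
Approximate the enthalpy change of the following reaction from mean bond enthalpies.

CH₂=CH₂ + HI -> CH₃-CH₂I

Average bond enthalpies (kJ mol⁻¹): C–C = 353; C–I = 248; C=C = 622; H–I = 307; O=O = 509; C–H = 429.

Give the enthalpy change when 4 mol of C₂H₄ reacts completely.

ΔH = −404 kJ

Bonds broken (reactants):
  C–H: 4 × 429 = 1716
  C=C: 1 × 622 = 622
  H–I: 1 × 307 = 307
  Σ(broken) = 2645 kJ
Bonds formed (products):
  C–C: 1 × 353 = 353
  C–H: 5 × 429 = 2145
  C–I: 1 × 248 = 248
  Σ(formed) = 2746 kJ
ΔH = Σ(broken) − Σ(formed) = 2645 − 2746 = −101 kJ
For 4× the reaction as written: 4 × (−101) = −404 kJ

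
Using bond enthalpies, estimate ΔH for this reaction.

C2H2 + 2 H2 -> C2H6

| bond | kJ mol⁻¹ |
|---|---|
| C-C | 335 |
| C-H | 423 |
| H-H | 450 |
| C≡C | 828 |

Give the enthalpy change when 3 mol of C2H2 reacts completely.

Bonds broken (reactants):
  C≡C: 1 × 828 = 828
  C-H: 2 × 423 = 846
  H-H: 2 × 450 = 900
  Σ(broken) = 2574 kJ
Bonds formed (products):
  C-C: 1 × 335 = 335
  C-H: 6 × 423 = 2538
  Σ(formed) = 2873 kJ
ΔH = Σ(broken) − Σ(formed) = 2574 − 2873 = −299 kJ
For 3× the reaction as written: 3 × (−299) = −897 kJ

ΔH = −897 kJ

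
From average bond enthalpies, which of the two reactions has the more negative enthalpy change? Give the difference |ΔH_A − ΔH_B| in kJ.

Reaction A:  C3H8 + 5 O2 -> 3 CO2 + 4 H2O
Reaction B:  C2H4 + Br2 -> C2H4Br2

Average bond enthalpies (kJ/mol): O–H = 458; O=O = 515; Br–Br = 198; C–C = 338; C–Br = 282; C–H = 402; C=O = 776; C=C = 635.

Reaction A:
  Bonds broken (reactants):
    C–C: 2 × 338 = 676
    C–H: 8 × 402 = 3216
    O=O: 5 × 515 = 2575
    Σ(broken) = 6467 kJ
  Bonds formed (products):
    C=O: 6 × 776 = 4656
    O–H: 8 × 458 = 3664
    Σ(formed) = 8320 kJ
  ΔH_A = 6467 − 8320 = −1853 kJ
Reaction B:
  Bonds broken (reactants):
    Br–Br: 1 × 198 = 198
    C–H: 4 × 402 = 1608
    C=C: 1 × 635 = 635
    Σ(broken) = 2441 kJ
  Bonds formed (products):
    C–Br: 2 × 282 = 564
    C–C: 1 × 338 = 338
    C–H: 4 × 402 = 1608
    Σ(formed) = 2510 kJ
  ΔH_B = 2441 − 2510 = −69 kJ
ΔH_A − ΔH_B = −1784 kJ, so reaction A has the more negative ΔH; |ΔH_A − ΔH_B| = 1784 kJ.

Reaction A, by 1784 kJ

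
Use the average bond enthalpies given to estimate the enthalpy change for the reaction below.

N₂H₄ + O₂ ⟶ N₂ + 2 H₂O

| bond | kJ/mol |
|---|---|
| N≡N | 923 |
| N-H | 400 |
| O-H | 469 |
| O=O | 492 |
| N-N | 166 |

Bonds broken (reactants):
  N-H: 4 × 400 = 1600
  N-N: 1 × 166 = 166
  O=O: 1 × 492 = 492
  Σ(broken) = 2258 kJ
Bonds formed (products):
  N≡N: 1 × 923 = 923
  O-H: 4 × 469 = 1876
  Σ(formed) = 2799 kJ
ΔH = Σ(broken) − Σ(formed) = 2258 − 2799 = −541 kJ

ΔH ≈ −541 kJ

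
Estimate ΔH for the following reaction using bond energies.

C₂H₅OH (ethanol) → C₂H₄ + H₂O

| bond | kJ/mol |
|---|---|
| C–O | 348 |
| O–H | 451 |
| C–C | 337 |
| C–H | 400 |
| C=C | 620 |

ΔH ≈ +14 kJ

Bonds broken (reactants):
  C–C: 1 × 337 = 337
  C–H: 5 × 400 = 2000
  C–O: 1 × 348 = 348
  O–H: 1 × 451 = 451
  Σ(broken) = 3136 kJ
Bonds formed (products):
  C–H: 4 × 400 = 1600
  C=C: 1 × 620 = 620
  O–H: 2 × 451 = 902
  Σ(formed) = 3122 kJ
ΔH = Σ(broken) − Σ(formed) = 3136 − 3122 = +14 kJ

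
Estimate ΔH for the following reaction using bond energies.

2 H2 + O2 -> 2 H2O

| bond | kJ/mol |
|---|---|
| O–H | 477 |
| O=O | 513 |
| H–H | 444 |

ΔH ≈ −507 kJ

Bonds broken (reactants):
  H–H: 2 × 444 = 888
  O=O: 1 × 513 = 513
  Σ(broken) = 1401 kJ
Bonds formed (products):
  O–H: 4 × 477 = 1908
  Σ(formed) = 1908 kJ
ΔH = Σ(broken) − Σ(formed) = 1401 − 1908 = −507 kJ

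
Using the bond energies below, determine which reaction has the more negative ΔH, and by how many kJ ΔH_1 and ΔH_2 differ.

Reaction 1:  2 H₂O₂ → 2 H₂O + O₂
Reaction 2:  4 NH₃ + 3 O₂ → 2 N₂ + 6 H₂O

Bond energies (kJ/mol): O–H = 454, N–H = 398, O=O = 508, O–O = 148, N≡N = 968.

Reaction 1:
  Bonds broken (reactants):
    O–H: 4 × 454 = 1816
    O–O: 2 × 148 = 296
    Σ(broken) = 2112 kJ
  Bonds formed (products):
    O–H: 4 × 454 = 1816
    O=O: 1 × 508 = 508
    Σ(formed) = 2324 kJ
  ΔH_1 = 2112 − 2324 = −212 kJ
Reaction 2:
  Bonds broken (reactants):
    N–H: 12 × 398 = 4776
    O=O: 3 × 508 = 1524
    Σ(broken) = 6300 kJ
  Bonds formed (products):
    N≡N: 2 × 968 = 1936
    O–H: 12 × 454 = 5448
    Σ(formed) = 7384 kJ
  ΔH_2 = 6300 − 7384 = −1084 kJ
ΔH_1 − ΔH_2 = +872 kJ, so reaction 2 has the more negative ΔH; |ΔH_1 − ΔH_2| = 872 kJ.

Reaction 2, by 872 kJ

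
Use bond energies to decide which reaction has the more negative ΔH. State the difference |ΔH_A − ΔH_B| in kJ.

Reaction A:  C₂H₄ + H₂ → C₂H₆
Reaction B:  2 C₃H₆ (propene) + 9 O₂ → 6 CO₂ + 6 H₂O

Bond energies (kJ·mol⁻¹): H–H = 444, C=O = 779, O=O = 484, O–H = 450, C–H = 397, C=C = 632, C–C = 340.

Reaction A:
  Bonds broken (reactants):
    C–H: 4 × 397 = 1588
    C=C: 1 × 632 = 632
    H–H: 1 × 444 = 444
    Σ(broken) = 2664 kJ
  Bonds formed (products):
    C–C: 1 × 340 = 340
    C–H: 6 × 397 = 2382
    Σ(formed) = 2722 kJ
  ΔH_A = 2664 − 2722 = −58 kJ
Reaction B:
  Bonds broken (reactants):
    C–C: 2 × 340 = 680
    C–H: 12 × 397 = 4764
    C=C: 2 × 632 = 1264
    O=O: 9 × 484 = 4356
    Σ(broken) = 11064 kJ
  Bonds formed (products):
    C=O: 12 × 779 = 9348
    O–H: 12 × 450 = 5400
    Σ(formed) = 14748 kJ
  ΔH_B = 11064 − 14748 = −3684 kJ
ΔH_A − ΔH_B = +3626 kJ, so reaction B has the more negative ΔH; |ΔH_A − ΔH_B| = 3626 kJ.

Reaction B, by 3626 kJ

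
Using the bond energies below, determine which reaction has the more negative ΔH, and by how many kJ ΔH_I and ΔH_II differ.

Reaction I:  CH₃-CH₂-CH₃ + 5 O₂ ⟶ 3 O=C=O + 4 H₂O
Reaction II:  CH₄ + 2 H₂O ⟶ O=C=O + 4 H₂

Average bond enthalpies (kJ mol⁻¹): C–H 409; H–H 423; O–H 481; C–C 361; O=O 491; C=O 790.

Reaction I:
  Bonds broken (reactants):
    C–C: 2 × 361 = 722
    C–H: 8 × 409 = 3272
    O=O: 5 × 491 = 2455
    Σ(broken) = 6449 kJ
  Bonds formed (products):
    C=O: 6 × 790 = 4740
    O–H: 8 × 481 = 3848
    Σ(formed) = 8588 kJ
  ΔH_I = 6449 − 8588 = −2139 kJ
Reaction II:
  Bonds broken (reactants):
    C–H: 4 × 409 = 1636
    O–H: 4 × 481 = 1924
    Σ(broken) = 3560 kJ
  Bonds formed (products):
    C=O: 2 × 790 = 1580
    H–H: 4 × 423 = 1692
    Σ(formed) = 3272 kJ
  ΔH_II = 3560 − 3272 = +288 kJ
ΔH_I − ΔH_II = −2427 kJ, so reaction I has the more negative ΔH; |ΔH_I − ΔH_II| = 2427 kJ.

Reaction I, by 2427 kJ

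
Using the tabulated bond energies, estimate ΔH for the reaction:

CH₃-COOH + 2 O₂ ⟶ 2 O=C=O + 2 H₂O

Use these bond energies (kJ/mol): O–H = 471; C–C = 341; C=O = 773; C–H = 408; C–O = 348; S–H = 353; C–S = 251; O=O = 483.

ΔH ≈ −853 kJ

Bonds broken (reactants):
  C–C: 1 × 341 = 341
  C–H: 3 × 408 = 1224
  C–O: 1 × 348 = 348
  C=O: 1 × 773 = 773
  O–H: 1 × 471 = 471
  O=O: 2 × 483 = 966
  Σ(broken) = 4123 kJ
Bonds formed (products):
  C=O: 4 × 773 = 3092
  O–H: 4 × 471 = 1884
  Σ(formed) = 4976 kJ
ΔH = Σ(broken) − Σ(formed) = 4123 − 4976 = −853 kJ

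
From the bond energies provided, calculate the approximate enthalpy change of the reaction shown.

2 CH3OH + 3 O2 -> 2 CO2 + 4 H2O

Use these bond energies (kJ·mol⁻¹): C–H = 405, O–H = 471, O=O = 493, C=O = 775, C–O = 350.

ΔH ≈ −1317 kJ

Bonds broken (reactants):
  C–H: 6 × 405 = 2430
  C–O: 2 × 350 = 700
  O–H: 2 × 471 = 942
  O=O: 3 × 493 = 1479
  Σ(broken) = 5551 kJ
Bonds formed (products):
  C=O: 4 × 775 = 3100
  O–H: 8 × 471 = 3768
  Σ(formed) = 6868 kJ
ΔH = Σ(broken) − Σ(formed) = 5551 − 6868 = −1317 kJ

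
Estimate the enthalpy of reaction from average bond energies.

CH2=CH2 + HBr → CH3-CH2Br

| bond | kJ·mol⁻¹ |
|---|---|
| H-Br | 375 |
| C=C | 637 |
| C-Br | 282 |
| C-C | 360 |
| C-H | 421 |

ΔH ≈ −51 kJ

Bonds broken (reactants):
  C-H: 4 × 421 = 1684
  C=C: 1 × 637 = 637
  H-Br: 1 × 375 = 375
  Σ(broken) = 2696 kJ
Bonds formed (products):
  C-Br: 1 × 282 = 282
  C-C: 1 × 360 = 360
  C-H: 5 × 421 = 2105
  Σ(formed) = 2747 kJ
ΔH = Σ(broken) − Σ(formed) = 2696 − 2747 = −51 kJ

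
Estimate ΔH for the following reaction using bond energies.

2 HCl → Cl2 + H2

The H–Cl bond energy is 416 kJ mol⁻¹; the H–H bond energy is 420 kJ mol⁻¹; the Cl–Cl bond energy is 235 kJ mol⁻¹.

ΔH ≈ +177 kJ

Bonds broken (reactants):
  H–Cl: 2 × 416 = 832
  Σ(broken) = 832 kJ
Bonds formed (products):
  Cl–Cl: 1 × 235 = 235
  H–H: 1 × 420 = 420
  Σ(formed) = 655 kJ
ΔH = Σ(broken) − Σ(formed) = 832 − 655 = +177 kJ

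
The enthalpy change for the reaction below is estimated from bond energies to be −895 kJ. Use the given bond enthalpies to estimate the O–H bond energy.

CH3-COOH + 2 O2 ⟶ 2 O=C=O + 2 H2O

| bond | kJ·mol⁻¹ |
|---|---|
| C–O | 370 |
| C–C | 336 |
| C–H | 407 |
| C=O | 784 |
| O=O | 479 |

D(O–H) ≈ 476 kJ/mol

Let D be the O–H bond energy.
Σ(broken) = 1×336 + 3×407 + 1×370 + 1×784 + 1×D + 2×479 = 3669 + D
Σ(formed) = 4×784 + 4×D = 3136 + 4D
ΔH = Σ(broken) − Σ(formed) = (3669 + D) − (3136 + 4D) = +533 − 3D
Setting this equal to −895 kJ gives 3D = 1428, so D = 476 kJ/mol.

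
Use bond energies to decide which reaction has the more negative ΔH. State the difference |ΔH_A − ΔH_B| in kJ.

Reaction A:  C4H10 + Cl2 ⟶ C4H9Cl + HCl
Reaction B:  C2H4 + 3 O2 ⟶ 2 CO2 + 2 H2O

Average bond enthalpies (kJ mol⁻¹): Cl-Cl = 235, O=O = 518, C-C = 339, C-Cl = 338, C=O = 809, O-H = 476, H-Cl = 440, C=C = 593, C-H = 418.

Reaction A:
  Bonds broken (reactants):
    C-C: 3 × 339 = 1017
    C-H: 10 × 418 = 4180
    Cl-Cl: 1 × 235 = 235
    Σ(broken) = 5432 kJ
  Bonds formed (products):
    C-C: 3 × 339 = 1017
    C-Cl: 1 × 338 = 338
    C-H: 9 × 418 = 3762
    H-Cl: 1 × 440 = 440
    Σ(formed) = 5557 kJ
  ΔH_A = 5432 − 5557 = −125 kJ
Reaction B:
  Bonds broken (reactants):
    C-H: 4 × 418 = 1672
    C=C: 1 × 593 = 593
    O=O: 3 × 518 = 1554
    Σ(broken) = 3819 kJ
  Bonds formed (products):
    C=O: 4 × 809 = 3236
    O-H: 4 × 476 = 1904
    Σ(formed) = 5140 kJ
  ΔH_B = 3819 − 5140 = −1321 kJ
ΔH_A − ΔH_B = +1196 kJ, so reaction B has the more negative ΔH; |ΔH_A − ΔH_B| = 1196 kJ.

Reaction B, by 1196 kJ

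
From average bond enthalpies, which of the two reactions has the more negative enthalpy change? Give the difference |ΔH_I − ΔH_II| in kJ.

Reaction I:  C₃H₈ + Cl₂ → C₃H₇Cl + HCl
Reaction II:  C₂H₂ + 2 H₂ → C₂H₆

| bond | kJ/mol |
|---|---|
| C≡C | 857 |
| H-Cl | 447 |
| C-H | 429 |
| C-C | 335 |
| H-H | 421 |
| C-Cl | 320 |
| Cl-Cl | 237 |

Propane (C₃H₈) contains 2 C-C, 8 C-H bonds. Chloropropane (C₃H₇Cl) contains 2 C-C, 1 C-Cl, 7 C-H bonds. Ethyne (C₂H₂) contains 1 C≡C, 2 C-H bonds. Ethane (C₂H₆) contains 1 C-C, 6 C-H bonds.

Reaction II, by 251 kJ

Reaction I:
  Bonds broken (reactants):
    C-C: 2 × 335 = 670
    C-H: 8 × 429 = 3432
    Cl-Cl: 1 × 237 = 237
    Σ(broken) = 4339 kJ
  Bonds formed (products):
    C-C: 2 × 335 = 670
    C-Cl: 1 × 320 = 320
    C-H: 7 × 429 = 3003
    H-Cl: 1 × 447 = 447
    Σ(formed) = 4440 kJ
  ΔH_I = 4339 − 4440 = −101 kJ
Reaction II:
  Bonds broken (reactants):
    C≡C: 1 × 857 = 857
    C-H: 2 × 429 = 858
    H-H: 2 × 421 = 842
    Σ(broken) = 2557 kJ
  Bonds formed (products):
    C-C: 1 × 335 = 335
    C-H: 6 × 429 = 2574
    Σ(formed) = 2909 kJ
  ΔH_II = 2557 − 2909 = −352 kJ
ΔH_I − ΔH_II = +251 kJ, so reaction II has the more negative ΔH; |ΔH_I − ΔH_II| = 251 kJ.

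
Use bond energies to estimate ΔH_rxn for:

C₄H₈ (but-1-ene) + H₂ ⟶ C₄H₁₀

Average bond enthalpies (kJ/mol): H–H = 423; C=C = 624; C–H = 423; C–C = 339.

ΔH ≈ −138 kJ

Bonds broken (reactants):
  C–C: 2 × 339 = 678
  C–H: 8 × 423 = 3384
  C=C: 1 × 624 = 624
  H–H: 1 × 423 = 423
  Σ(broken) = 5109 kJ
Bonds formed (products):
  C–C: 3 × 339 = 1017
  C–H: 10 × 423 = 4230
  Σ(formed) = 5247 kJ
ΔH = Σ(broken) − Σ(formed) = 5109 − 5247 = −138 kJ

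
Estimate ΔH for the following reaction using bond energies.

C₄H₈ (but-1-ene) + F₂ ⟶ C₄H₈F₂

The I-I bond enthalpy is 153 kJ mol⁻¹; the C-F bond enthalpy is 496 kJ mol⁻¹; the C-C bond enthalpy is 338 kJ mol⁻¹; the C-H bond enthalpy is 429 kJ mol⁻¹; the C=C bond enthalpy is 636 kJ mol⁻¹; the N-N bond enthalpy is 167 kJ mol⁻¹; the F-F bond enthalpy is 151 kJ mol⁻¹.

ΔH ≈ −543 kJ

Bonds broken (reactants):
  C-C: 2 × 338 = 676
  C-H: 8 × 429 = 3432
  C=C: 1 × 636 = 636
  F-F: 1 × 151 = 151
  Σ(broken) = 4895 kJ
Bonds formed (products):
  C-C: 3 × 338 = 1014
  C-F: 2 × 496 = 992
  C-H: 8 × 429 = 3432
  Σ(formed) = 5438 kJ
ΔH = Σ(broken) − Σ(formed) = 4895 − 5438 = −543 kJ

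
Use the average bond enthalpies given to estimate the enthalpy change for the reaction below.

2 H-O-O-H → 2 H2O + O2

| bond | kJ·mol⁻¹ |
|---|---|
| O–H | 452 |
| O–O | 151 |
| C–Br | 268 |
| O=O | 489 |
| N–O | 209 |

ΔH ≈ −187 kJ

Bonds broken (reactants):
  O–H: 4 × 452 = 1808
  O–O: 2 × 151 = 302
  Σ(broken) = 2110 kJ
Bonds formed (products):
  O–H: 4 × 452 = 1808
  O=O: 1 × 489 = 489
  Σ(formed) = 2297 kJ
ΔH = Σ(broken) − Σ(formed) = 2110 − 2297 = −187 kJ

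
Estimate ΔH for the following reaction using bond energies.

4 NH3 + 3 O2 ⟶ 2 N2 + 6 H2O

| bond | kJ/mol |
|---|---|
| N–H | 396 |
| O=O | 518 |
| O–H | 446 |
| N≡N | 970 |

ΔH ≈ −986 kJ

Bonds broken (reactants):
  N–H: 12 × 396 = 4752
  O=O: 3 × 518 = 1554
  Σ(broken) = 6306 kJ
Bonds formed (products):
  N≡N: 2 × 970 = 1940
  O–H: 12 × 446 = 5352
  Σ(formed) = 7292 kJ
ΔH = Σ(broken) − Σ(formed) = 6306 − 7292 = −986 kJ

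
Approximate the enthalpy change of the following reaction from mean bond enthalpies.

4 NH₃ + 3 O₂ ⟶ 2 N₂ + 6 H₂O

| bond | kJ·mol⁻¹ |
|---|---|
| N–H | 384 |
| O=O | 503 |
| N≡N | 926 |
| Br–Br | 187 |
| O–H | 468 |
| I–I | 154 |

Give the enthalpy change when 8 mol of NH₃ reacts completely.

Bonds broken (reactants):
  N–H: 12 × 384 = 4608
  O=O: 3 × 503 = 1509
  Σ(broken) = 6117 kJ
Bonds formed (products):
  N≡N: 2 × 926 = 1852
  O–H: 12 × 468 = 5616
  Σ(formed) = 7468 kJ
ΔH = Σ(broken) − Σ(formed) = 6117 − 7468 = −1351 kJ
For 2× the reaction as written: 2 × (−1351) = −2702 kJ

ΔH = −2702 kJ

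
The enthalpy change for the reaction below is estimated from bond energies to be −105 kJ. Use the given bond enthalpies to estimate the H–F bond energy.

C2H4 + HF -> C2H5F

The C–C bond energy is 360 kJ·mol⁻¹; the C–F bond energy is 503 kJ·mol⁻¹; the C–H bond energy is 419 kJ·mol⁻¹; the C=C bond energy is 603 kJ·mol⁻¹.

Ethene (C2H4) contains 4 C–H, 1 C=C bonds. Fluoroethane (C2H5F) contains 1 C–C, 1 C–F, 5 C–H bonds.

D(H–F) ≈ 574 kJ/mol

Let D be the H–F bond energy.
Σ(broken) = 4×419 + 1×603 + 1×D = 2279 + D
Σ(formed) = 1×360 + 1×503 + 5×419 = 2958
ΔH = Σ(broken) − Σ(formed) = (2279 + D) − (2958) = −679 + D
Setting this equal to −105 kJ gives D = 574 kJ/mol.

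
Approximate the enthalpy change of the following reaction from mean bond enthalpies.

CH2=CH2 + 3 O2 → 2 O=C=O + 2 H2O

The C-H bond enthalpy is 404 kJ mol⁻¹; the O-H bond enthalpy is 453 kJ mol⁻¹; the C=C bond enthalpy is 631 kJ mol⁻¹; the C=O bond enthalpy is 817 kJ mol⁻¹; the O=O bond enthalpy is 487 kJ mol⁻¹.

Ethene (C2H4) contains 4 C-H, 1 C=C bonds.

Bonds broken (reactants):
  C-H: 4 × 404 = 1616
  C=C: 1 × 631 = 631
  O=O: 3 × 487 = 1461
  Σ(broken) = 3708 kJ
Bonds formed (products):
  C=O: 4 × 817 = 3268
  O-H: 4 × 453 = 1812
  Σ(formed) = 5080 kJ
ΔH = Σ(broken) − Σ(formed) = 3708 − 5080 = −1372 kJ

ΔH ≈ −1372 kJ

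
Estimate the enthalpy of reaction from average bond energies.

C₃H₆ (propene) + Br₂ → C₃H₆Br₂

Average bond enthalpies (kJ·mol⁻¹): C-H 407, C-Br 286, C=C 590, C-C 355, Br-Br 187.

Bonds broken (reactants):
  Br-Br: 1 × 187 = 187
  C-C: 1 × 355 = 355
  C-H: 6 × 407 = 2442
  C=C: 1 × 590 = 590
  Σ(broken) = 3574 kJ
Bonds formed (products):
  C-Br: 2 × 286 = 572
  C-C: 2 × 355 = 710
  C-H: 6 × 407 = 2442
  Σ(formed) = 3724 kJ
ΔH = Σ(broken) − Σ(formed) = 3574 − 3724 = −150 kJ

ΔH ≈ −150 kJ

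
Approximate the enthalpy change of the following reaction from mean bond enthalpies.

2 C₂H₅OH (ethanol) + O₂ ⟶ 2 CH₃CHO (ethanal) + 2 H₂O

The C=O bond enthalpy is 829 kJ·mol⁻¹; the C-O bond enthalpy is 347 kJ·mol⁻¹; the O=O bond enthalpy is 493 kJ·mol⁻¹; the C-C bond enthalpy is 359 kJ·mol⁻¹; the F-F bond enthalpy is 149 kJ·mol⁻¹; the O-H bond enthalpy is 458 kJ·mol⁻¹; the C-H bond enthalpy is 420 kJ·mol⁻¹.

Bonds broken (reactants):
  C-C: 2 × 359 = 718
  C-H: 10 × 420 = 4200
  C-O: 2 × 347 = 694
  O-H: 2 × 458 = 916
  O=O: 1 × 493 = 493
  Σ(broken) = 7021 kJ
Bonds formed (products):
  C-C: 2 × 359 = 718
  C-H: 8 × 420 = 3360
  C=O: 2 × 829 = 1658
  O-H: 4 × 458 = 1832
  Σ(formed) = 7568 kJ
ΔH = Σ(broken) − Σ(formed) = 7021 − 7568 = −547 kJ

ΔH ≈ −547 kJ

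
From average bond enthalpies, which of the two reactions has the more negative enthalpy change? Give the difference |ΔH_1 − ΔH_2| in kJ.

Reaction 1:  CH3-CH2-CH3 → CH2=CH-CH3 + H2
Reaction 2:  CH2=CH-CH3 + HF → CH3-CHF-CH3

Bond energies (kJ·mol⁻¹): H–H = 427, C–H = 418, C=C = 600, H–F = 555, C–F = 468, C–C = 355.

Reaction 2, by 250 kJ

Reaction 1:
  Bonds broken (reactants):
    C–C: 2 × 355 = 710
    C–H: 8 × 418 = 3344
    Σ(broken) = 4054 kJ
  Bonds formed (products):
    C–C: 1 × 355 = 355
    C–H: 6 × 418 = 2508
    C=C: 1 × 600 = 600
    H–H: 1 × 427 = 427
    Σ(formed) = 3890 kJ
  ΔH_1 = 4054 − 3890 = +164 kJ
Reaction 2:
  Bonds broken (reactants):
    C–C: 1 × 355 = 355
    C–H: 6 × 418 = 2508
    C=C: 1 × 600 = 600
    H–F: 1 × 555 = 555
    Σ(broken) = 4018 kJ
  Bonds formed (products):
    C–C: 2 × 355 = 710
    C–F: 1 × 468 = 468
    C–H: 7 × 418 = 2926
    Σ(formed) = 4104 kJ
  ΔH_2 = 4018 − 4104 = −86 kJ
ΔH_1 − ΔH_2 = +250 kJ, so reaction 2 has the more negative ΔH; |ΔH_1 − ΔH_2| = 250 kJ.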